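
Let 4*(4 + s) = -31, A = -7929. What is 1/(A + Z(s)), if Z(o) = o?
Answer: -4/31763 ≈ -0.00012593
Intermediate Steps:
s = -47/4 (s = -4 + (¼)*(-31) = -4 - 31/4 = -47/4 ≈ -11.750)
1/(A + Z(s)) = 1/(-7929 - 47/4) = 1/(-31763/4) = -4/31763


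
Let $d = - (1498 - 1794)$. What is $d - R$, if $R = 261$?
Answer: $35$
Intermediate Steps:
$d = 296$ ($d = - (1498 - 1794) = \left(-1\right) \left(-296\right) = 296$)
$d - R = 296 - 261 = 35$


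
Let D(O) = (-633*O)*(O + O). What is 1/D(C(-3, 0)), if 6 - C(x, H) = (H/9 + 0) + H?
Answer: -1/45576 ≈ -2.1941e-5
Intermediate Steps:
C(x, H) = 6 - 10*H/9 (C(x, H) = 6 - ((H/9 + 0) + H) = 6 - (H/9 + H) = 6 - 10*H/9)
D(O) = -1266*O**2 (D(O) = (-633*O)*(2*O) = -1266*O**2)
1/D(C(-3, 0)) = 1/(-1266*(6 - 10/9*0)**2) = 1/(-1266*(6 + 0)**2) = 1/(-1266*6**2) = 1/(-1266*36) = 1/(-45576) = -1/45576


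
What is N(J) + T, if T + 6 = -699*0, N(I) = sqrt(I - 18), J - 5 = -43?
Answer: -6 + 2*I*sqrt(14) ≈ -6.0 + 7.4833*I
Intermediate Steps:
J = -38 (J = 5 - 43 = -38)
N(I) = sqrt(-18 + I)
T = -6 (T = -6 - 699*0 = -6 + 0 = -6)
N(J) + T = sqrt(-18 - 38) - 6 = sqrt(-56) - 6 = 2*I*sqrt(14) - 6 = -6 + 2*I*sqrt(14)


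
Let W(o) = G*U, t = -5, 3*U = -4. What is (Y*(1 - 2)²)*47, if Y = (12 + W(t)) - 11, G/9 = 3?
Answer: -1645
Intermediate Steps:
U = -4/3 (U = (⅓)*(-4) = -4/3 ≈ -1.3333)
G = 27 (G = 9*3 = 27)
W(o) = -36 (W(o) = 27*(-4/3) = -36)
Y = -35 (Y = (12 - 36) - 11 = -24 - 11 = -35)
(Y*(1 - 2)²)*47 = -35*(1 - 2)²*47 = -35*(-1)²*47 = -35*1*47 = -35*47 = -1645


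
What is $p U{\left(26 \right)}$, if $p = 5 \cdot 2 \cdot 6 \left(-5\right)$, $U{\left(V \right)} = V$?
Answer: $-7800$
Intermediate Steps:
$p = -300$ ($p = 5 \cdot 12 \left(-5\right) = 60 \left(-5\right) = -300$)
$p U{\left(26 \right)} = \left(-300\right) 26 = -7800$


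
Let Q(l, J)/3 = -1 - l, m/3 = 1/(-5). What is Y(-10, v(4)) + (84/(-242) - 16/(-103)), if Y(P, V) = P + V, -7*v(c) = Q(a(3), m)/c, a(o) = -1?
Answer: -127020/12463 ≈ -10.192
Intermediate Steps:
m = -⅗ (m = 3/(-5) = 3*(-⅕) = -⅗ ≈ -0.60000)
Q(l, J) = -3 - 3*l (Q(l, J) = 3*(-1 - l) = -3 - 3*l)
v(c) = 0 (v(c) = -(-3 - 3*(-1))/(7*c) = -(-3 + 3)/(7*c) = -0/c = -⅐*0 = 0)
Y(-10, v(4)) + (84/(-242) - 16/(-103)) = (-10 + 0) + (84/(-242) - 16/(-103)) = -10 + (84*(-1/242) - 16*(-1/103)) = -10 + (-42/121 + 16/103) = -10 - 2390/12463 = -127020/12463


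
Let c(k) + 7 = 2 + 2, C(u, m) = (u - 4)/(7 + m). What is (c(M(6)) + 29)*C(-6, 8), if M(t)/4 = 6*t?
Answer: -52/3 ≈ -17.333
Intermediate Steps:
M(t) = 24*t (M(t) = 4*(6*t) = 24*t)
C(u, m) = (-4 + u)/(7 + m)
c(k) = -3 (c(k) = -7 + (2 + 2) = -7 + 4 = -3)
(c(M(6)) + 29)*C(-6, 8) = (-3 + 29)*((-4 - 6)/(7 + 8)) = 26*(-10/15) = 26*((1/15)*(-10)) = 26*(-⅔) = -52/3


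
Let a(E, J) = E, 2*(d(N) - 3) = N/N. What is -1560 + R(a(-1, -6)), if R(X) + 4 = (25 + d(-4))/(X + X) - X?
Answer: -6309/4 ≈ -1577.3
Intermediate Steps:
d(N) = 7/2 (d(N) = 3 + (N/N)/2 = 3 + (½)*1 = 3 + ½ = 7/2)
R(X) = -4 - X + 57/(4*X) (R(X) = -4 + ((25 + 7/2)/(X + X) - X) = -4 + (57/(2*((2*X))) - X) = -4 + (57*(1/(2*X))/2 - X) = -4 + (57/(4*X) - X) = -4 + (-X + 57/(4*X)) = -4 - X + 57/(4*X))
-1560 + R(a(-1, -6)) = -1560 + (-4 - 1*(-1) + (57/4)/(-1)) = -1560 + (-4 + 1 + (57/4)*(-1)) = -1560 + (-4 + 1 - 57/4) = -1560 - 69/4 = -6309/4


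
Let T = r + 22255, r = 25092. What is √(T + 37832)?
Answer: √85179 ≈ 291.85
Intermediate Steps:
T = 47347 (T = 25092 + 22255 = 47347)
√(T + 37832) = √(47347 + 37832) = √85179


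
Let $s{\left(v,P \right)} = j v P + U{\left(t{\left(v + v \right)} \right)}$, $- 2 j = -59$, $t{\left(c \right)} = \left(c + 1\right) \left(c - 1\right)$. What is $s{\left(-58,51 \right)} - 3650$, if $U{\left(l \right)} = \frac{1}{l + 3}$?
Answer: $- \frac{1223480237}{13458} \approx -90911.0$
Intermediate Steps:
$t{\left(c \right)} = \left(1 + c\right) \left(-1 + c\right)$
$j = \frac{59}{2}$ ($j = \left(- \frac{1}{2}\right) \left(-59\right) = \frac{59}{2} \approx 29.5$)
$U{\left(l \right)} = \frac{1}{3 + l}$
$s{\left(v,P \right)} = \frac{1}{2 + 4 v^{2}} + \frac{59 P v}{2}$ ($s{\left(v,P \right)} = \frac{59 v}{2} P + \frac{1}{3 + \left(-1 + \left(v + v\right)^{2}\right)} = \frac{59 P v}{2} + \frac{1}{3 + \left(-1 + \left(2 v\right)^{2}\right)} = \frac{59 P v}{2} + \frac{1}{3 + \left(-1 + 4 v^{2}\right)} = \frac{59 P v}{2} + \frac{1}{2 + 4 v^{2}} = \frac{1}{2 + 4 v^{2}} + \frac{59 P v}{2}$)
$s{\left(-58,51 \right)} - 3650 = \frac{1 + 59 \cdot 51 \left(-58\right) \left(1 + 2 \left(-58\right)^{2}\right)}{2 \left(1 + 2 \left(-58\right)^{2}\right)} - 3650 = \frac{1 + 59 \cdot 51 \left(-58\right) \left(1 + 2 \cdot 3364\right)}{2 \left(1 + 2 \cdot 3364\right)} - 3650 = \frac{1 + 59 \cdot 51 \left(-58\right) \left(1 + 6728\right)}{2 \left(1 + 6728\right)} - 3650 = \frac{1 + 59 \cdot 51 \left(-58\right) 6729}{2 \cdot 6729} - 3650 = \frac{1}{2} \cdot \frac{1}{6729} \left(1 - 1174358538\right) - 3650 = \frac{1}{2} \cdot \frac{1}{6729} \left(-1174358537\right) - 3650 = - \frac{1174358537}{13458} - 3650 = - \frac{1223480237}{13458}$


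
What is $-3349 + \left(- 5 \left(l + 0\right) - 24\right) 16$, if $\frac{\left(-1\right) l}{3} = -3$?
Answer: $-4453$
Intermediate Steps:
$l = 9$ ($l = \left(-3\right) \left(-3\right) = 9$)
$-3349 + \left(- 5 \left(l + 0\right) - 24\right) 16 = -3349 + \left(- 5 \left(9 + 0\right) - 24\right) 16 = -3349 + \left(\left(-5\right) 9 - 24\right) 16 = -3349 + \left(-45 - 24\right) 16 = -3349 - 1104 = -4453$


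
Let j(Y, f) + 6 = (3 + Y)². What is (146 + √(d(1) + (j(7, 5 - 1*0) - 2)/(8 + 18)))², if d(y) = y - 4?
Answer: (1898 + √91)²/169 ≈ 21531.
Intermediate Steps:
j(Y, f) = -6 + (3 + Y)²
d(y) = -4 + y
(146 + √(d(1) + (j(7, 5 - 1*0) - 2)/(8 + 18)))² = (146 + √((-4 + 1) + ((-6 + (3 + 7)²) - 2)/(8 + 18)))² = (146 + √(-3 + ((-6 + 10²) - 2)/26))² = (146 + √(-3 + ((-6 + 100) - 2)*(1/26)))² = (146 + √(-3 + (94 - 2)*(1/26)))² = (146 + √(-3 + 92*(1/26)))² = (146 + √(-3 + 46/13))² = (146 + √(7/13))² = (146 + √91/13)²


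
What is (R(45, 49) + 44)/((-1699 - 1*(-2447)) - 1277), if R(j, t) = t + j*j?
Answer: -2118/529 ≈ -4.0038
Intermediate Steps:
R(j, t) = t + j**2
(R(45, 49) + 44)/((-1699 - 1*(-2447)) - 1277) = ((49 + 45**2) + 44)/((-1699 - 1*(-2447)) - 1277) = ((49 + 2025) + 44)/((-1699 + 2447) - 1277) = (2074 + 44)/(748 - 1277) = 2118/(-529) = 2118*(-1/529) = -2118/529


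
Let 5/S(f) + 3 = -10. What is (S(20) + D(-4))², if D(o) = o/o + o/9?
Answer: 400/13689 ≈ 0.029221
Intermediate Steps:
S(f) = -5/13 (S(f) = 5/(-3 - 10) = 5/(-13) = 5*(-1/13) = -5/13)
D(o) = 1 + o/9 (D(o) = 1 + o*(⅑) = 1 + o/9)
(S(20) + D(-4))² = (-5/13 + (1 + (⅑)*(-4)))² = (-5/13 + (1 - 4/9))² = (-5/13 + 5/9)² = (20/117)² = 400/13689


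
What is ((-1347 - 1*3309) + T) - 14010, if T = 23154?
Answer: 4488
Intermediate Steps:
((-1347 - 1*3309) + T) - 14010 = ((-1347 - 1*3309) + 23154) - 14010 = ((-1347 - 3309) + 23154) - 14010 = (-4656 + 23154) - 14010 = 18498 - 14010 = 4488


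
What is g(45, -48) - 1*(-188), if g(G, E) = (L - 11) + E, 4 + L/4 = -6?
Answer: 89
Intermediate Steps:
L = -40 (L = -16 + 4*(-6) = -16 - 24 = -40)
g(G, E) = -51 + E (g(G, E) = (-40 - 11) + E = -51 + E)
g(45, -48) - 1*(-188) = (-51 - 48) - 1*(-188) = -99 + 188 = 89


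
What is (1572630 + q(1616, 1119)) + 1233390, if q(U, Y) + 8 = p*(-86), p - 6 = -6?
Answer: 2806012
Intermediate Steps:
p = 0 (p = 6 - 6 = 0)
q(U, Y) = -8 (q(U, Y) = -8 + 0*(-86) = -8 + 0 = -8)
(1572630 + q(1616, 1119)) + 1233390 = (1572630 - 8) + 1233390 = 1572622 + 1233390 = 2806012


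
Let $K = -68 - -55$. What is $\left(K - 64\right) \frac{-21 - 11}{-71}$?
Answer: $- \frac{2464}{71} \approx -34.704$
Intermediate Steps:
$K = -13$ ($K = -68 + 55 = -13$)
$\left(K - 64\right) \frac{-21 - 11}{-71} = \left(-13 - 64\right) \frac{-21 - 11}{-71} = - 77 \left(\left(-32\right) \left(- \frac{1}{71}\right)\right) = \left(-77\right) \frac{32}{71} = - \frac{2464}{71}$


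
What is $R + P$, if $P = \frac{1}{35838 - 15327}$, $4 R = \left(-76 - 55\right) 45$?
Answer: $- \frac{120912341}{82044} \approx -1473.8$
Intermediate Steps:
$R = - \frac{5895}{4}$ ($R = \frac{\left(-76 - 55\right) 45}{4} = \frac{\left(-131\right) 45}{4} = \frac{1}{4} \left(-5895\right) = - \frac{5895}{4} \approx -1473.8$)
$P = \frac{1}{20511} \approx 4.8754 \cdot 10^{-5}$
$R + P = - \frac{5895}{4} + \frac{1}{20511} = - \frac{120912341}{82044}$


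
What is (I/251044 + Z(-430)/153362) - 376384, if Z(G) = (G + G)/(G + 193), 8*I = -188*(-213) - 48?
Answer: -3434370033480568981/9124644552936 ≈ -3.7638e+5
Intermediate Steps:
I = 9999/2 (I = (-188*(-213) - 48)/8 = (40044 - 48)/8 = (⅛)*39996 = 9999/2 ≈ 4999.5)
Z(G) = 2*G/(193 + G) (Z(G) = (2*G)/(193 + G) = 2*G/(193 + G))
(I/251044 + Z(-430)/153362) - 376384 = ((9999/2)/251044 + (2*(-430)/(193 - 430))/153362) - 376384 = ((9999/2)*(1/251044) + (2*(-430)/(-237))*(1/153362)) - 376384 = (9999/502088 + (2*(-430)*(-1/237))*(1/153362)) - 376384 = (9999/502088 + (860/237)*(1/153362)) - 376384 = (9999/502088 + 430/18173397) - 376384 = 181931694443/9124644552936 - 376384 = -3434370033480568981/9124644552936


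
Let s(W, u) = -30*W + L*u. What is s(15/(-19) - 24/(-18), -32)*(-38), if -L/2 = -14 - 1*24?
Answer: 93036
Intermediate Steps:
L = 76 (L = -2*(-14 - 1*24) = -2*(-14 - 24) = -2*(-38) = 76)
s(W, u) = -30*W + 76*u
s(15/(-19) - 24/(-18), -32)*(-38) = (-30*(15/(-19) - 24/(-18)) + 76*(-32))*(-38) = (-30*(15*(-1/19) - 24*(-1/18)) - 2432)*(-38) = (-30*(-15/19 + 4/3) - 2432)*(-38) = (-30*31/57 - 2432)*(-38) = (-310/19 - 2432)*(-38) = -46518/19*(-38) = 93036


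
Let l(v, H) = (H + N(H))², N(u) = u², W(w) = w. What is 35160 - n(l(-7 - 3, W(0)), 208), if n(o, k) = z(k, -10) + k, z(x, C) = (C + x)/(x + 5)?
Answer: 2481526/71 ≈ 34951.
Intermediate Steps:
z(x, C) = (C + x)/(5 + x)
l(v, H) = (H + H²)²
n(o, k) = k + (-10 + k)/(5 + k) (n(o, k) = (-10 + k)/(5 + k) + k = k + (-10 + k)/(5 + k))
35160 - n(l(-7 - 3, W(0)), 208) = 35160 - (-10 + 208 + 208*(5 + 208))/(5 + 208) = 35160 - (-10 + 208 + 208*213)/213 = 35160 - (-10 + 208 + 44304)/213 = 35160 - 44502/213 = 35160 - 1*14834/71 = 35160 - 14834/71 = 2481526/71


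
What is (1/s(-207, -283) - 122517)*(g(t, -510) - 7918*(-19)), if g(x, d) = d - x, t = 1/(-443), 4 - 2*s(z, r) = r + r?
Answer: -40687819186784/2215 ≈ -1.8369e+10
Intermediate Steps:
s(z, r) = 2 - r (s(z, r) = 2 - (r + r)/2 = 2 - r)
t = -1/443 ≈ -0.0022573
(1/s(-207, -283) - 122517)*(g(t, -510) - 7918*(-19)) = (1/(2 - 1*(-283)) - 122517)*((-510 - 1*(-1/443)) - 7918*(-19)) = (1/(2 + 283) - 122517)*((-510 + 1/443) + 150442) = (1/285 - 122517)*(-225929/443 + 150442) = (1/285 - 122517)*(66419877/443) = -34917344/285*66419877/443 = -40687819186784/2215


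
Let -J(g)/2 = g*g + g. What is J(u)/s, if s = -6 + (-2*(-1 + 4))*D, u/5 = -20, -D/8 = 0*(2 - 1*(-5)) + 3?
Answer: -3300/23 ≈ -143.48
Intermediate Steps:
D = -24 (D = -8*(0*(2 - 1*(-5)) + 3) = -8*(0*(2 + 5) + 3) = -8*(0*7 + 3) = -8*(0 + 3) = -8*3 = -24)
u = -100 (u = 5*(-20) = -100)
J(g) = -2*g - 2*g² (J(g) = -2*(g*g + g) = -2*(g² + g) = -2*(g + g²) = -2*g - 2*g²)
s = 138 (s = -6 - 2*(-1 + 4)*(-24) = -6 - 2*3*(-24) = -6 - 6*(-24) = -6 + 144 = 138)
J(u)/s = -2*(-100)*(1 - 100)/138 = -2*(-100)*(-99)*(1/138) = -19800*1/138 = -3300/23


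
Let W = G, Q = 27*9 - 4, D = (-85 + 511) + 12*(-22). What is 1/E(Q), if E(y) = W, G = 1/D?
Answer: 162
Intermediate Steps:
D = 162 (D = 426 - 264 = 162)
Q = 239 (Q = 243 - 4 = 239)
G = 1/162 ≈ 0.0061728
W = 1/162 ≈ 0.0061728
E(y) = 1/162
1/E(Q) = 1/(1/162) = 162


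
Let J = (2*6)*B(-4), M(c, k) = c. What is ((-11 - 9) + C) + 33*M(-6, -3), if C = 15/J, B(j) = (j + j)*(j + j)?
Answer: -55803/256 ≈ -217.98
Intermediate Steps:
B(j) = 4*j² (B(j) = (2*j)*(2*j) = 4*j²)
J = 768 (J = (2*6)*(4*(-4)²) = 12*(4*16) = 12*64 = 768)
C = 5/256 (C = 15/768 = 15*(1/768) = 5/256 ≈ 0.019531)
((-11 - 9) + C) + 33*M(-6, -3) = ((-11 - 9) + 5/256) + 33*(-6) = (-20 + 5/256) - 198 = -5115/256 - 198 = -55803/256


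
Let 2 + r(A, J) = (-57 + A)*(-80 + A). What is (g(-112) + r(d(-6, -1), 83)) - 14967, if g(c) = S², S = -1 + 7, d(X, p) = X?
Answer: -9515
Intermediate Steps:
S = 6
r(A, J) = -2 + (-80 + A)*(-57 + A) (r(A, J) = -2 + (-57 + A)*(-80 + A) = -2 + (-80 + A)*(-57 + A))
g(c) = 36 (g(c) = 6² = 36)
(g(-112) + r(d(-6, -1), 83)) - 14967 = (36 + (4558 + (-6)² - 137*(-6))) - 14967 = (36 + (4558 + 36 + 822)) - 14967 = (36 + 5416) - 14967 = 5452 - 14967 = -9515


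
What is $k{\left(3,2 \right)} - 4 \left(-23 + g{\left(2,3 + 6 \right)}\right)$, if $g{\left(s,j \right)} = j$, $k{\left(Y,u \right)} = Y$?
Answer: $59$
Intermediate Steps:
$k{\left(3,2 \right)} - 4 \left(-23 + g{\left(2,3 + 6 \right)}\right) = 3 - 4 \left(-23 + \left(3 + 6\right)\right) = 3 - 4 \left(-23 + 9\right) = 3 - -56 = 3 + 56 = 59$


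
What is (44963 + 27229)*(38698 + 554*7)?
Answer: 3073646592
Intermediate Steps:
(44963 + 27229)*(38698 + 554*7) = 72192*(38698 + 3878) = 72192*42576 = 3073646592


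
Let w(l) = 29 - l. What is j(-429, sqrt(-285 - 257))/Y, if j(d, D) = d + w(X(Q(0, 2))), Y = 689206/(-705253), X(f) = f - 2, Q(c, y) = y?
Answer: 141050600/344603 ≈ 409.31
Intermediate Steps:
X(f) = -2 + f
Y = -689206/705253 (Y = 689206*(-1/705253) = -689206/705253 ≈ -0.97725)
j(d, D) = 29 + d (j(d, D) = d + (29 - (-2 + 2)) = d + (29 - 1*0) = d + (29 + 0) = d + 29 = 29 + d)
j(-429, sqrt(-285 - 257))/Y = (29 - 429)/(-689206/705253) = -400*(-705253/689206) = 141050600/344603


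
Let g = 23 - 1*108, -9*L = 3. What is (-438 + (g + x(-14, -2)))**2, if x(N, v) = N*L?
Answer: 2418025/9 ≈ 2.6867e+5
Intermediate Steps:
L = -1/3 (L = -1/9*3 = -1/3 ≈ -0.33333)
x(N, v) = -N/3 (x(N, v) = N*(-1/3) = -N/3)
g = -85 (g = 23 - 108 = -85)
(-438 + (g + x(-14, -2)))**2 = (-438 + (-85 - 1/3*(-14)))**2 = (-438 + (-85 + 14/3))**2 = (-438 - 241/3)**2 = (-1555/3)**2 = 2418025/9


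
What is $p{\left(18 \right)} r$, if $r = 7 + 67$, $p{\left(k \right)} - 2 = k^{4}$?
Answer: $7768372$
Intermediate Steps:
$p{\left(k \right)} = 2 + k^{4}$
$r = 74$
$p{\left(18 \right)} r = \left(2 + 18^{4}\right) 74 = \left(2 + 104976\right) 74 = 104978 \cdot 74 = 7768372$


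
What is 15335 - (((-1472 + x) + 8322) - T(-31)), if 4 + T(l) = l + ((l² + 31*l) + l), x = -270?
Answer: 8689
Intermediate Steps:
T(l) = -4 + l² + 33*l (T(l) = -4 + (l + ((l² + 31*l) + l)) = -4 + (l + (l² + 32*l)) = -4 + (l² + 33*l) = -4 + l² + 33*l)
15335 - (((-1472 + x) + 8322) - T(-31)) = 15335 - (((-1472 - 270) + 8322) - (-4 + (-31)² + 33*(-31))) = 15335 - ((-1742 + 8322) - (-4 + 961 - 1023)) = 15335 - (6580 - 1*(-66)) = 15335 - (6580 + 66) = 15335 - 1*6646 = 15335 - 6646 = 8689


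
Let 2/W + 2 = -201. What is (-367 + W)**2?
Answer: 5550697009/41209 ≈ 1.3470e+5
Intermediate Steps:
W = -2/203 (W = 2/(-2 - 201) = 2/(-203) = 2*(-1/203) = -2/203 ≈ -0.0098522)
(-367 + W)**2 = (-367 - 2/203)**2 = (-74503/203)**2 = 5550697009/41209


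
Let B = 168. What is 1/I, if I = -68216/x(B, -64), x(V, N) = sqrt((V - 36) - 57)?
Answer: -5*sqrt(3)/68216 ≈ -0.00012695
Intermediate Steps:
x(V, N) = sqrt(-93 + V) (x(V, N) = sqrt((-36 + V) - 57) = sqrt(-93 + V))
I = -68216*sqrt(3)/15 (I = -68216/sqrt(-93 + 168) = -68216*sqrt(3)/15 ≈ -7876.9)
1/I = 1/(-68216*sqrt(3)/15) = -5*sqrt(3)/68216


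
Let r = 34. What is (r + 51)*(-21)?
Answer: -1785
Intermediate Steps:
(r + 51)*(-21) = (34 + 51)*(-21) = 85*(-21) = -1785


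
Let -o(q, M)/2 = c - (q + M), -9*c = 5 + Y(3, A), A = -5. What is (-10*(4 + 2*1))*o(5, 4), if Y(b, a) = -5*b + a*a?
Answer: -1280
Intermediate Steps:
Y(b, a) = a² - 5*b (Y(b, a) = -5*b + a² = a² - 5*b)
c = -5/3 (c = -(5 + ((-5)² - 5*3))/9 = -(5 + (25 - 15))/9 = -(5 + 10)/9 = -⅑*15 = -5/3 ≈ -1.6667)
o(q, M) = 10/3 + 2*M + 2*q (o(q, M) = -2*(-5/3 - (q + M)) = -2*(-5/3 - (M + q)) = -2*(-5/3 + (-M - q)) = -2*(-5/3 - M - q) = 10/3 + 2*M + 2*q)
(-10*(4 + 2*1))*o(5, 4) = (-10*(4 + 2*1))*(10/3 + 2*4 + 2*5) = (-10*(4 + 2))*(10/3 + 8 + 10) = -10*6*(64/3) = -60*64/3 = -1280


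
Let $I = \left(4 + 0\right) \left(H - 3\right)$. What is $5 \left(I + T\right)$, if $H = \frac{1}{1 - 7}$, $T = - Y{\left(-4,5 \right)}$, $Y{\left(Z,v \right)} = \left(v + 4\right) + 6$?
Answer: $- \frac{415}{3} \approx -138.33$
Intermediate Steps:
$Y{\left(Z,v \right)} = 10 + v$ ($Y{\left(Z,v \right)} = \left(4 + v\right) + 6 = 10 + v$)
$T = -15$ ($T = - (10 + 5) = \left(-1\right) 15 = -15$)
$H = - \frac{1}{6}$ ($H = \frac{1}{-6} = - \frac{1}{6} \approx -0.16667$)
$I = - \frac{38}{3}$ ($I = \left(4 + 0\right) \left(- \frac{1}{6} - 3\right) = 4 \left(- \frac{19}{6}\right) = - \frac{38}{3} \approx -12.667$)
$5 \left(I + T\right) = 5 \left(- \frac{38}{3} - 15\right) = 5 \left(- \frac{83}{3}\right) = - \frac{415}{3}$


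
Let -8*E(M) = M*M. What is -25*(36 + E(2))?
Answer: -1775/2 ≈ -887.50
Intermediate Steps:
E(M) = -M²/8 (E(M) = -M*M/8 = -M²/8)
-25*(36 + E(2)) = -25*(36 - ⅛*2²) = -25*(36 - ⅛*4) = -25*(36 - ½) = -25*71/2 = -1775/2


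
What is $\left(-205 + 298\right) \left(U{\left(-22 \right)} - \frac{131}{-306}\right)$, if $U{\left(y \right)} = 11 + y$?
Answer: $- \frac{100285}{102} \approx -983.19$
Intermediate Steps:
$\left(-205 + 298\right) \left(U{\left(-22 \right)} - \frac{131}{-306}\right) = \left(-205 + 298\right) \left(\left(11 - 22\right) - \frac{131}{-306}\right) = 93 \left(-11 - - \frac{131}{306}\right) = 93 \left(-11 + \frac{131}{306}\right) = 93 \left(- \frac{3235}{306}\right) = - \frac{100285}{102}$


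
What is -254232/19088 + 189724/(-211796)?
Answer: -1795836637/126336314 ≈ -14.215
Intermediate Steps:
-254232/19088 + 189724/(-211796) = -254232*1/19088 + 189724*(-1/211796) = -31779/2386 - 47431/52949 = -1795836637/126336314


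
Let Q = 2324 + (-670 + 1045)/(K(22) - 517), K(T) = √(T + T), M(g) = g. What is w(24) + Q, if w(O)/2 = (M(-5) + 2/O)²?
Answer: 829707131/349848 - 150*√11/53449 ≈ 2371.6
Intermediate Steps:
K(T) = √2*√T (K(T) = √(2*T) = √2*√T)
w(O) = 2*(-5 + 2/O)²
Q = 2324 + 375/(-517 + 2*√11) (Q = 2324 + (-670 + 1045)/(√2*√22 - 517) = 2324 + 375/(2*√11 - 517) = 2324 + 375/(-517 + 2*√11) ≈ 2323.3)
w(24) + Q = 2*(2 - 5*24)²/24² + (11288791/4859 - 150*√11/53449) = 2*(1/576)*(2 - 120)² + (11288791/4859 - 150*√11/53449) = 2*(1/576)*(-118)² + (11288791/4859 - 150*√11/53449) = 2*(1/576)*13924 + (11288791/4859 - 150*√11/53449) = 3481/72 + (11288791/4859 - 150*√11/53449) = 829707131/349848 - 150*√11/53449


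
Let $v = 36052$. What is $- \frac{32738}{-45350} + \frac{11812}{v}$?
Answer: $\frac{214493072}{204369775} \approx 1.0495$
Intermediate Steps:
$- \frac{32738}{-45350} + \frac{11812}{v} = - \frac{32738}{-45350} + \frac{11812}{36052} = \left(-32738\right) \left(- \frac{1}{45350}\right) + 11812 \cdot \frac{1}{36052} = \frac{16369}{22675} + \frac{2953}{9013} = \frac{214493072}{204369775}$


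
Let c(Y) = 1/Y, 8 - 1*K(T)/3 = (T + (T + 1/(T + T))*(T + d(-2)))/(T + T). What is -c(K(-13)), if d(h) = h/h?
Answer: -338/13707 ≈ -0.024659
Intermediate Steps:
d(h) = 1
K(T) = 24 - 3*(T + (1 + T)*(T + 1/(2*T)))/(2*T) (K(T) = 24 - 3*(T + (T + 1/(T + T))*(T + 1))/(T + T) = 24 - 3*(T + (T + 1/(2*T))*(1 + T))/(2*T) = 24 - 3*(T + (T + 1/(2*T))*(1 + T))*1/(2*T) = 24 - 3*(T + (1 + T)*(T + 1/(2*T)))*1/(2*T) = 24 - 3*(T + (1 + T)*(T + 1/(2*T)))/(2*T))
-c(K(-13)) = -1/((3/4)*(-1 - 1*(-13) + 2*(-13)**2*(14 - 1*(-13)))/(-13)**2) = -1/((3/4)*(1/169)*(-1 + 13 + 2*169*(14 + 13))) = -1/((3/4)*(1/169)*(-1 + 13 + 2*169*27)) = -1/((3/4)*(1/169)*(-1 + 13 + 9126)) = -1/((3/4)*(1/169)*9138) = -1/13707/338 = -1*338/13707 = -338/13707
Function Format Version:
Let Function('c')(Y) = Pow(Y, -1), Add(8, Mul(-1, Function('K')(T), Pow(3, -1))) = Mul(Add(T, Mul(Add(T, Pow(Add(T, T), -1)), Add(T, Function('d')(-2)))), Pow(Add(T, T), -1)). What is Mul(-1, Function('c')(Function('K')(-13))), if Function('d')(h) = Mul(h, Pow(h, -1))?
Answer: Rational(-338, 13707) ≈ -0.024659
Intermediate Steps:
Function('d')(h) = 1
Function('K')(T) = Add(24, Mul(Rational(-3, 2), Pow(T, -1), Add(T, Mul(Add(1, T), Add(T, Mul(Rational(1, 2), Pow(T, -1))))))) (Function('K')(T) = Add(24, Mul(-3, Mul(Add(T, Mul(Add(T, Pow(Add(T, T), -1)), Add(T, 1))), Pow(Add(T, T), -1)))) = Add(24, Mul(-3, Mul(Add(T, Mul(Add(T, Pow(Mul(2, T), -1)), Add(1, T))), Pow(Mul(2, T), -1)))) = Add(24, Mul(-3, Mul(Add(T, Mul(Add(T, Mul(Rational(1, 2), Pow(T, -1))), Add(1, T))), Mul(Rational(1, 2), Pow(T, -1))))) = Add(24, Mul(-3, Mul(Add(T, Mul(Add(1, T), Add(T, Mul(Rational(1, 2), Pow(T, -1))))), Mul(Rational(1, 2), Pow(T, -1))))) = Add(24, Mul(-3, Mul(Rational(1, 2), Pow(T, -1), Add(T, Mul(Add(1, T), Add(T, Mul(Rational(1, 2), Pow(T, -1)))))))) = Add(24, Mul(Rational(-3, 2), Pow(T, -1), Add(T, Mul(Add(1, T), Add(T, Mul(Rational(1, 2), Pow(T, -1))))))))
Mul(-1, Function('c')(Function('K')(-13))) = Mul(-1, Pow(Mul(Rational(3, 4), Pow(-13, -2), Add(-1, Mul(-1, -13), Mul(2, Pow(-13, 2), Add(14, Mul(-1, -13))))), -1)) = Mul(-1, Pow(Mul(Rational(3, 4), Rational(1, 169), Add(-1, 13, Mul(2, 169, Add(14, 13)))), -1)) = Mul(-1, Pow(Mul(Rational(3, 4), Rational(1, 169), Add(-1, 13, Mul(2, 169, 27))), -1)) = Mul(-1, Pow(Mul(Rational(3, 4), Rational(1, 169), Add(-1, 13, 9126)), -1)) = Mul(-1, Pow(Mul(Rational(3, 4), Rational(1, 169), 9138), -1)) = Mul(-1, Pow(Rational(13707, 338), -1)) = Mul(-1, Rational(338, 13707)) = Rational(-338, 13707)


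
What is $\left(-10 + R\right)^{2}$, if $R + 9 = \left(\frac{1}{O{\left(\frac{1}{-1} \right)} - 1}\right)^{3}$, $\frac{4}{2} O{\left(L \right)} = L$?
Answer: $\frac{271441}{729} \approx 372.35$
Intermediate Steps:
$O{\left(L \right)} = \frac{L}{2}$
$R = - \frac{251}{27}$ ($R = -9 + \left(\frac{1}{\frac{1}{2 \left(-1\right)} - 1}\right)^{3} = -9 + \left(\frac{1}{\frac{1}{2} \left(-1\right) - 1}\right)^{3} = -9 + \left(\frac{1}{- \frac{1}{2} - 1}\right)^{3} = -9 + \left(\frac{1}{- \frac{3}{2}}\right)^{3} = -9 + \left(- \frac{2}{3}\right)^{3} = -9 - \frac{8}{27} = - \frac{251}{27} \approx -9.2963$)
$\left(-10 + R\right)^{2} = \left(-10 - \frac{251}{27}\right)^{2} = \left(- \frac{521}{27}\right)^{2} = \frac{271441}{729}$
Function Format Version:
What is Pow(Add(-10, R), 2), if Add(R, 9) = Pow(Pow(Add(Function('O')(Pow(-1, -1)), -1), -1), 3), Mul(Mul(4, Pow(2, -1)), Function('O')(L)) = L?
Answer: Rational(271441, 729) ≈ 372.35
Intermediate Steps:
Function('O')(L) = Mul(Rational(1, 2), L)
R = Rational(-251, 27) (R = Add(-9, Pow(Pow(Add(Mul(Rational(1, 2), Pow(-1, -1)), -1), -1), 3)) = Add(-9, Pow(Pow(Add(Mul(Rational(1, 2), -1), -1), -1), 3)) = Add(-9, Pow(Pow(Add(Rational(-1, 2), -1), -1), 3)) = Add(-9, Pow(Pow(Rational(-3, 2), -1), 3)) = Add(-9, Pow(Rational(-2, 3), 3)) = Add(-9, Rational(-8, 27)) = Rational(-251, 27) ≈ -9.2963)
Pow(Add(-10, R), 2) = Pow(Add(-10, Rational(-251, 27)), 2) = Pow(Rational(-521, 27), 2) = Rational(271441, 729)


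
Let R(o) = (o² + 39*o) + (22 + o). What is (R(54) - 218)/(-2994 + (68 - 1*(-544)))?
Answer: -2440/1191 ≈ -2.0487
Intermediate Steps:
R(o) = 22 + o² + 40*o
(R(54) - 218)/(-2994 + (68 - 1*(-544))) = ((22 + 54² + 40*54) - 218)/(-2994 + (68 - 1*(-544))) = ((22 + 2916 + 2160) - 218)/(-2994 + (68 + 544)) = (5098 - 218)/(-2994 + 612) = 4880/(-2382) = 4880*(-1/2382) = -2440/1191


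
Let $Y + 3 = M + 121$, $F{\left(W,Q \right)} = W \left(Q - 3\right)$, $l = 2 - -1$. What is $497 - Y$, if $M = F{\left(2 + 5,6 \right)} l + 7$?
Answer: $309$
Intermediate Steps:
$l = 3$ ($l = 2 + 1 = 3$)
$F{\left(W,Q \right)} = W \left(-3 + Q\right)$
$M = 70$ ($M = \left(2 + 5\right) \left(-3 + 6\right) 3 + 7 = 7 \cdot 3 \cdot 3 + 7 = 21 \cdot 3 + 7 = 63 + 7 = 70$)
$Y = 188$ ($Y = -3 + \left(70 + 121\right) = -3 + 191 = 188$)
$497 - Y = 497 - 188 = 309$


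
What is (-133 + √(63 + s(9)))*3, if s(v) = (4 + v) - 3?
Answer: -399 + 3*√73 ≈ -373.37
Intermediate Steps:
s(v) = 1 + v
(-133 + √(63 + s(9)))*3 = (-133 + √(63 + (1 + 9)))*3 = (-133 + √(63 + 10))*3 = (-133 + √73)*3 = -399 + 3*√73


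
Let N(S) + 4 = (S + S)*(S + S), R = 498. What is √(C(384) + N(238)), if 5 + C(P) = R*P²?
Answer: √73659655 ≈ 8582.5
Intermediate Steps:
C(P) = -5 + 498*P²
N(S) = -4 + 4*S² (N(S) = -4 + (S + S)*(S + S) = -4 + (2*S)*(2*S) = -4 + 4*S²)
√(C(384) + N(238)) = √((-5 + 498*384²) + (-4 + 4*238²)) = √((-5 + 498*147456) + (-4 + 4*56644)) = √((-5 + 73433088) + (-4 + 226576)) = √(73433083 + 226572) = √73659655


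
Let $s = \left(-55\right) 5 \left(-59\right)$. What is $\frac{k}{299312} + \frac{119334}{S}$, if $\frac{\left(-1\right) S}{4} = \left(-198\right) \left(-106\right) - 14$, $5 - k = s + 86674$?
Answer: $- \frac{2771905827}{1569442472} \approx -1.7662$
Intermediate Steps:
$s = 16225$ ($s = \left(-275\right) \left(-59\right) = 16225$)
$k = -102894$ ($k = 5 - \left(16225 + 86674\right) = 5 - 102899 = -102894$)
$S = -83896$ ($S = - 4 \left(\left(-198\right) \left(-106\right) - 14\right) = - 4 \left(20988 - 14\right) = \left(-4\right) 20974 = -83896$)
$\frac{k}{299312} + \frac{119334}{S} = - \frac{102894}{299312} + \frac{119334}{-83896} = \left(-102894\right) \frac{1}{299312} + 119334 \left(- \frac{1}{83896}\right) = - \frac{51447}{149656} - \frac{59667}{41948} = - \frac{2771905827}{1569442472}$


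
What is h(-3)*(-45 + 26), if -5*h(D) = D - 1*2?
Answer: -19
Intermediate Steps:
h(D) = ⅖ - D/5 (h(D) = -(D - 1*2)/5 = -(D - 2)/5 = -(-2 + D)/5 = ⅖ - D/5)
h(-3)*(-45 + 26) = (⅖ - ⅕*(-3))*(-45 + 26) = (⅖ + ⅗)*(-19) = 1*(-19) = -19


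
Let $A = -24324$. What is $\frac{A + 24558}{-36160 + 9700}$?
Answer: $- \frac{13}{1470} \approx -0.0088435$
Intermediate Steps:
$\frac{A + 24558}{-36160 + 9700} = \frac{-24324 + 24558}{-36160 + 9700} = \frac{234}{-26460} = 234 \left(- \frac{1}{26460}\right) = - \frac{13}{1470}$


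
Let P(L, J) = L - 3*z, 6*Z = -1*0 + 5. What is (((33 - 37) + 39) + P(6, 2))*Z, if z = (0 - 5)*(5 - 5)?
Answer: 205/6 ≈ 34.167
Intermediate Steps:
z = 0 (z = -5*0 = 0)
Z = ⅚ (Z = (-1*0 + 5)/6 = (0 + 5)/6 = (⅙)*5 = ⅚ ≈ 0.83333)
P(L, J) = L (P(L, J) = L - 3*0 = L + 0 = L)
(((33 - 37) + 39) + P(6, 2))*Z = (((33 - 37) + 39) + 6)*(⅚) = ((-4 + 39) + 6)*(⅚) = (35 + 6)*(⅚) = 41*(⅚) = 205/6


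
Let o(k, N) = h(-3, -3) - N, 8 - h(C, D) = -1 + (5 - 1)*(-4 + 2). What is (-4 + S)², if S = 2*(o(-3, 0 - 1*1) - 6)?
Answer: 400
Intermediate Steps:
h(C, D) = 17 (h(C, D) = 8 - (-1 + (5 - 1)*(-4 + 2)) = 8 - (-1 + 4*(-2)) = 8 - (-1 - 8) = 8 - 1*(-9) = 8 + 9 = 17)
o(k, N) = 17 - N
S = 24 (S = 2*((17 - (0 - 1*1)) - 6) = 2*((17 - (0 - 1)) - 6) = 2*((17 - 1*(-1)) - 6) = 2*((17 + 1) - 6) = 2*(18 - 6) = 2*12 = 24)
(-4 + S)² = (-4 + 24)² = 20² = 400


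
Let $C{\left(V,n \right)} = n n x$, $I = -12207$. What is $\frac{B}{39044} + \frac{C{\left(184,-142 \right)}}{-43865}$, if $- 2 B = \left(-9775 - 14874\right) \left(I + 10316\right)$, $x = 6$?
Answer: $- \frac{2054050274627}{3425330120} \approx -599.67$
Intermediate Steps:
$B = - \frac{46611259}{2}$ ($B = - \frac{\left(-9775 - 14874\right) \left(-12207 + 10316\right)}{2} = - \frac{\left(-24649\right) \left(-1891\right)}{2} = \left(- \frac{1}{2}\right) 46611259 = - \frac{46611259}{2} \approx -2.3306 \cdot 10^{7}$)
$C{\left(V,n \right)} = 6 n^{2}$ ($C{\left(V,n \right)} = n n 6 = n^{2} \cdot 6 = 6 n^{2}$)
$\frac{B}{39044} + \frac{C{\left(184,-142 \right)}}{-43865} = - \frac{46611259}{2 \cdot 39044} + \frac{6 \left(-142\right)^{2}}{-43865} = \left(- \frac{46611259}{2}\right) \frac{1}{39044} + 6 \cdot 20164 \left(- \frac{1}{43865}\right) = - \frac{46611259}{78088} + 120984 \left(- \frac{1}{43865}\right) = - \frac{46611259}{78088} - \frac{120984}{43865} = - \frac{2054050274627}{3425330120}$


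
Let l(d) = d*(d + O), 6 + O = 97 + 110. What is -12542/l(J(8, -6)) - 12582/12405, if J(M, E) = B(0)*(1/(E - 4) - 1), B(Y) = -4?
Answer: -695644243/46713095 ≈ -14.892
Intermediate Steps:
J(M, E) = 4 - 4/(-4 + E) (J(M, E) = -4*(1/(E - 4) - 1) = -4*(1/(-4 + E) - 1) = -4*(-1 + 1/(-4 + E)) = 4 - 4/(-4 + E))
O = 201 (O = -6 + (97 + 110) = -6 + 207 = 201)
l(d) = d*(201 + d) (l(d) = d*(d + 201) = d*(201 + d))
-12542/l(J(8, -6)) - 12582/12405 = -12542*(-4 - 6)/(4*(-5 - 6)*(201 + 4*(-5 - 6)/(-4 - 6))) - 12582/12405 = -12542*5/(22*(201 + 4*(-11)/(-10))) - 12582*1/12405 = -12542*5/(22*(201 + 4*(-⅒)*(-11))) - 4194/4135 = -12542*5/(22*(201 + 22/5)) - 4194/4135 = -12542/((22/5)*(1027/5)) - 4194/4135 = -12542/22594/25 - 4194/4135 = -12542*25/22594 - 4194/4135 = -156775/11297 - 4194/4135 = -695644243/46713095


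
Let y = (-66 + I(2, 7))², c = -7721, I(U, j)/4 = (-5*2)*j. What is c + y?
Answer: 111995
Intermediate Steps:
I(U, j) = -40*j (I(U, j) = 4*((-5*2)*j) = 4*(-10*j) = -40*j)
y = 119716 (y = (-66 - 40*7)² = (-66 - 280)² = (-346)² = 119716)
c + y = -7721 + 119716 = 111995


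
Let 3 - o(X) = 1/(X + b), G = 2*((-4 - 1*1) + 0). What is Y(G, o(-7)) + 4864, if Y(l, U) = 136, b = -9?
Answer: 5000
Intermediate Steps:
G = -10 (G = 2*((-4 - 1) + 0) = 2*(-5 + 0) = 2*(-5) = -10)
o(X) = 3 - 1/(-9 + X) (o(X) = 3 - 1/(X - 9) = 3 - 1/(-9 + X))
Y(G, o(-7)) + 4864 = 136 + 4864 = 5000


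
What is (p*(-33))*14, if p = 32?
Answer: -14784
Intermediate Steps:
(p*(-33))*14 = (32*(-33))*14 = -1056*14 = -14784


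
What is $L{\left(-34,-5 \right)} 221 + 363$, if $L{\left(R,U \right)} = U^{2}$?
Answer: $5888$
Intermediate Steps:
$L{\left(-34,-5 \right)} 221 + 363 = \left(-5\right)^{2} \cdot 221 + 363 = 25 \cdot 221 + 363 = 5525 + 363 = 5888$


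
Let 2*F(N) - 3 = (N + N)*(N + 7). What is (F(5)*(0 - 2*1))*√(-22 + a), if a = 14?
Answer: -246*I*√2 ≈ -347.9*I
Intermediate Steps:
F(N) = 3/2 + N*(7 + N) (F(N) = 3/2 + ((N + N)*(N + 7))/2 = 3/2 + ((2*N)*(7 + N))/2 = 3/2 + (2*N*(7 + N))/2 = 3/2 + N*(7 + N))
(F(5)*(0 - 2*1))*√(-22 + a) = ((3/2 + 5² + 7*5)*(0 - 2*1))*√(-22 + 14) = ((3/2 + 25 + 35)*(0 - 2))*√(-8) = ((123/2)*(-2))*(2*I*√2) = -246*I*√2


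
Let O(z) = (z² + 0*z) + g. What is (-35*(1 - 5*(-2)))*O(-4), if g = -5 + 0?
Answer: -4235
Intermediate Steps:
g = -5
O(z) = -5 + z² (O(z) = (z² + 0*z) - 5 = (z² + 0) - 5 = z² - 5 = -5 + z²)
(-35*(1 - 5*(-2)))*O(-4) = (-35*(1 - 5*(-2)))*(-5 + (-4)²) = (-35*(1 + 10))*(-5 + 16) = -35*11*11 = -385*11 = -4235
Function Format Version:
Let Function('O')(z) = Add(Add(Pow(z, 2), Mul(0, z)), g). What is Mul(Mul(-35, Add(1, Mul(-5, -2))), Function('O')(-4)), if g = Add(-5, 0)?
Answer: -4235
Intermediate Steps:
g = -5
Function('O')(z) = Add(-5, Pow(z, 2)) (Function('O')(z) = Add(Add(Pow(z, 2), Mul(0, z)), -5) = Add(Add(Pow(z, 2), 0), -5) = Add(Pow(z, 2), -5) = Add(-5, Pow(z, 2)))
Mul(Mul(-35, Add(1, Mul(-5, -2))), Function('O')(-4)) = Mul(Mul(-35, Add(1, Mul(-5, -2))), Add(-5, Pow(-4, 2))) = Mul(Mul(-35, Add(1, 10)), Add(-5, 16)) = Mul(Mul(-35, 11), 11) = Mul(-385, 11) = -4235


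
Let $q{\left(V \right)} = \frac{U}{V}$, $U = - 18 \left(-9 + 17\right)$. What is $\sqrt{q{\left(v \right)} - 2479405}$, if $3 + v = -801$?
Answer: $\frac{i \sqrt{11130048241}}{67} \approx 1574.6 i$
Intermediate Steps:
$v = -804$ ($v = -3 - 801 = -804$)
$U = -144$ ($U = \left(-18\right) 8 = -144$)
$q{\left(V \right)} = - \frac{144}{V}$
$\sqrt{q{\left(v \right)} - 2479405} = \sqrt{- \frac{144}{-804} - 2479405} = \sqrt{\left(-144\right) \left(- \frac{1}{804}\right) - 2479405} = \sqrt{\frac{12}{67} - 2479405} = \sqrt{- \frac{166120123}{67}} = \frac{i \sqrt{11130048241}}{67}$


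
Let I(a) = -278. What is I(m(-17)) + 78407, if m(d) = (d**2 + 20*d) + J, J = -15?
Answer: 78129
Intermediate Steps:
m(d) = -15 + d**2 + 20*d (m(d) = (d**2 + 20*d) - 15 = -15 + d**2 + 20*d)
I(m(-17)) + 78407 = -278 + 78407 = 78129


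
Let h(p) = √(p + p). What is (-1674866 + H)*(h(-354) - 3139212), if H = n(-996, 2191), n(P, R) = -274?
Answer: 5258619589680 - 3350280*I*√177 ≈ 5.2586e+12 - 4.4573e+7*I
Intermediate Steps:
H = -274
h(p) = √2*√p (h(p) = √(2*p) = √2*√p)
(-1674866 + H)*(h(-354) - 3139212) = (-1674866 - 274)*(√2*√(-354) - 3139212) = -1675140*(√2*(I*√354) - 3139212) = -1675140*(2*I*√177 - 3139212) = -1675140*(-3139212 + 2*I*√177) = 5258619589680 - 3350280*I*√177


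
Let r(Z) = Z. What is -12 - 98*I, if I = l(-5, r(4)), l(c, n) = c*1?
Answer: 478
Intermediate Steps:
l(c, n) = c
I = -5
-12 - 98*I = -12 - 98*(-5) = -12 + 490 = 478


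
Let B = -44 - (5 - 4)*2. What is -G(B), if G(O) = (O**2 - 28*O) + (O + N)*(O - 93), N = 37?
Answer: -4655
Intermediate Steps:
B = -46 (B = -44 - 2 = -46)
G(O) = O**2 - 28*O + (-93 + O)*(37 + O) (G(O) = (O**2 - 28*O) + (O + 37)*(O - 93) = (O**2 - 28*O) + (37 + O)*(-93 + O) = (O**2 - 28*O) + (-93 + O)*(37 + O) = O**2 - 28*O + (-93 + O)*(37 + O))
-G(B) = -(-3441 - 84*(-46) + 2*(-46)**2) = -(-3441 + 3864 + 2*2116) = -(-3441 + 3864 + 4232) = -1*4655 = -4655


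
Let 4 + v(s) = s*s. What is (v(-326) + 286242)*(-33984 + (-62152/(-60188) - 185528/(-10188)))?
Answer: -170310441042578608/12774903 ≈ -1.3332e+10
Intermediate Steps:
v(s) = -4 + s² (v(s) = -4 + s*s = -4 + s²)
(v(-326) + 286242)*(-33984 + (-62152/(-60188) - 185528/(-10188))) = ((-4 + (-326)²) + 286242)*(-33984 + (-62152/(-60188) - 185528/(-10188))) = ((-4 + 106276) + 286242)*(-33984 + (-62152*(-1/60188) - 185528*(-1/10188))) = (106272 + 286242)*(-33984 + (15538/15047 + 46382/2547)) = 392514*(-33984 + 737485240/38324709) = 392514*(-1301689425416/38324709) = -170310441042578608/12774903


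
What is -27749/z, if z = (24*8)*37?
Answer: -27749/7104 ≈ -3.9061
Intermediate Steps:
z = 7104 (z = 192*37 = 7104)
-27749/z = -27749/7104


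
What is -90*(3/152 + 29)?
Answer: -198495/76 ≈ -2611.8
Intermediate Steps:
-90*(3/152 + 29) = -90*4411/152 = -198495/76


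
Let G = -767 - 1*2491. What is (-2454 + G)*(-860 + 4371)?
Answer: -20054832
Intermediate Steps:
G = -3258 (G = -767 - 2491 = -3258)
(-2454 + G)*(-860 + 4371) = (-2454 - 3258)*(-860 + 4371) = -5712*3511 = -20054832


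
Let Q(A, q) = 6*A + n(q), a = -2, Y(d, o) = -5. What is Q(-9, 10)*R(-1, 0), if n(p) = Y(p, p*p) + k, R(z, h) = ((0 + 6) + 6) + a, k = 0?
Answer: -590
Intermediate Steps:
R(z, h) = 10 (R(z, h) = ((0 + 6) + 6) - 2 = (6 + 6) - 2 = 12 - 2 = 10)
n(p) = -5 (n(p) = -5 + 0 = -5)
Q(A, q) = -5 + 6*A (Q(A, q) = 6*A - 5 = -5 + 6*A)
Q(-9, 10)*R(-1, 0) = (-5 + 6*(-9))*10 = (-5 - 54)*10 = -59*10 = -590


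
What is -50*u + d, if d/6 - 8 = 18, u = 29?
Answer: -1294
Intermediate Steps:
d = 156 (d = 48 + 6*18 = 48 + 108 = 156)
-50*u + d = -50*29 + 156 = -1450 + 156 = -1294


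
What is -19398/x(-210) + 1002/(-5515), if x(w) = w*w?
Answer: -5038939/8107050 ≈ -0.62155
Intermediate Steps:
x(w) = w**2
-19398/x(-210) + 1002/(-5515) = -19398/((-210)**2) + 1002/(-5515) = -19398/44100 + 1002*(-1/5515) = -19398*1/44100 - 1002/5515 = -3233/7350 - 1002/5515 = -5038939/8107050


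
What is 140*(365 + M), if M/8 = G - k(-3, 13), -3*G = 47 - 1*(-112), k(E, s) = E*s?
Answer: 35420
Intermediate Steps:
G = -53 (G = -(47 - 1*(-112))/3 = -(47 + 112)/3 = -⅓*159 = -53)
M = -112 (M = 8*(-53 - (-3)*13) = 8*(-53 - 1*(-39)) = 8*(-53 + 39) = 8*(-14) = -112)
140*(365 + M) = 140*(365 - 112) = 140*253 = 35420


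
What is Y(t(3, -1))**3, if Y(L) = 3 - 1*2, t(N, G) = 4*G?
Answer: 1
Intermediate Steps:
Y(L) = 1 (Y(L) = 3 - 2 = 1)
Y(t(3, -1))**3 = 1**3 = 1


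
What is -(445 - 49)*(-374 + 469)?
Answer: -37620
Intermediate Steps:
-(445 - 49)*(-374 + 469) = -396*95 = -1*37620 = -37620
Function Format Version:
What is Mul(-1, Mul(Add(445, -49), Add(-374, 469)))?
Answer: -37620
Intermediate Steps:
Mul(-1, Mul(Add(445, -49), Add(-374, 469))) = Mul(-1, Mul(396, 95)) = Mul(-1, 37620) = -37620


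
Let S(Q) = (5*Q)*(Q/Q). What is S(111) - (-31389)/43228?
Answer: 24022929/43228 ≈ 555.73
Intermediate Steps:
S(Q) = 5*Q (S(Q) = (5*Q)*1 = 5*Q)
S(111) - (-31389)/43228 = 5*111 - (-31389)/43228 = 555 - (-31389)/43228 = 555 - 1*(-31389/43228) = 555 + 31389/43228 = 24022929/43228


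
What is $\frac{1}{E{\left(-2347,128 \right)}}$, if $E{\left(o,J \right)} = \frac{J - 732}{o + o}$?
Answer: $\frac{2347}{302} \approx 7.7715$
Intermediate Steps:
$E{\left(o,J \right)} = \frac{-732 + J}{2 o}$
$\frac{1}{E{\left(-2347,128 \right)}} = \frac{1}{\frac{1}{2} \frac{1}{-2347} \left(-732 + 128\right)} = \frac{1}{\frac{1}{2} \left(- \frac{1}{2347}\right) \left(-604\right)} = \frac{1}{\frac{302}{2347}} = \frac{2347}{302}$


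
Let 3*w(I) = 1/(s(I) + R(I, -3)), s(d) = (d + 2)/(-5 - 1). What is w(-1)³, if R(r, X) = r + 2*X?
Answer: -8/79507 ≈ -0.00010062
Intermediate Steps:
s(d) = -⅓ - d/6 (s(d) = (2 + d)/(-6) = (2 + d)*(-⅙) = -⅓ - d/6)
w(I) = 1/(3*(-19/3 + 5*I/6)) (w(I) = 1/(3*((-⅓ - I/6) + (I + 2*(-3)))) = 1/(3*((-⅓ - I/6) + (I - 6))) = 1/(3*((-⅓ - I/6) + (-6 + I))) = 1/(3*(-19/3 + 5*I/6)))
w(-1)³ = (2/(-38 + 5*(-1)))³ = (2/(-38 - 5))³ = (2/(-43))³ = (2*(-1/43))³ = (-2/43)³ = -8/79507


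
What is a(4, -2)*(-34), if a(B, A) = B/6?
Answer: -68/3 ≈ -22.667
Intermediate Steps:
a(B, A) = B/6 (a(B, A) = B*(⅙) = B/6)
a(4, -2)*(-34) = ((⅙)*4)*(-34) = (⅔)*(-34) = -68/3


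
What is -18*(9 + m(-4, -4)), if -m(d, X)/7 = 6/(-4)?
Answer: -351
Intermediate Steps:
m(d, X) = 21/2 (m(d, X) = -42/(-4) = -42*(-1)/4 = -7*(-3/2) = 21/2)
-18*(9 + m(-4, -4)) = -18*(9 + 21/2) = -18*39/2 = -351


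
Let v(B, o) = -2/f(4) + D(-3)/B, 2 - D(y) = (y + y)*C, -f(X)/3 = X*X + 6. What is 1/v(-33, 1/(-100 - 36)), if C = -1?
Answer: 33/5 ≈ 6.6000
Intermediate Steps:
f(X) = -18 - 3*X² (f(X) = -3*(X*X + 6) = -3*(X² + 6) = -3*(6 + X²) = -18 - 3*X²)
D(y) = 2 + 2*y (D(y) = 2 - (y + y)*(-1) = 2 - 2*y*(-1) = 2 - (-2)*y = 2 + 2*y)
v(B, o) = 1/33 - 4/B (v(B, o) = -2/(-18 - 3*4²) + (2 + 2*(-3))/B = -2/(-18 - 3*16) + (2 - 6)/B = -2/(-18 - 48) - 4/B = -2/(-66) - 4/B = -2*(-1/66) - 4/B = 1/33 - 4/B)
1/v(-33, 1/(-100 - 36)) = 1/((1/33)*(-132 - 33)/(-33)) = 1/((1/33)*(-1/33)*(-165)) = 1/(5/33) = 33/5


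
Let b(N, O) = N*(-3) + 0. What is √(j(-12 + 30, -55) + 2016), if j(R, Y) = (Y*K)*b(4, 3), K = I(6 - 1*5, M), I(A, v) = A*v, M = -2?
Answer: 2*√174 ≈ 26.382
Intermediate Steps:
b(N, O) = -3*N (b(N, O) = -3*N + 0 = -3*N)
K = -2 (K = (6 - 1*5)*(-2) = (6 - 5)*(-2) = 1*(-2) = -2)
j(R, Y) = 24*Y (j(R, Y) = (Y*(-2))*(-3*4) = -2*Y*(-12) = 24*Y)
√(j(-12 + 30, -55) + 2016) = √(24*(-55) + 2016) = √(-1320 + 2016) = √696 = 2*√174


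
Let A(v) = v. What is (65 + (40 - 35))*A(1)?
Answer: 70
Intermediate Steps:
(65 + (40 - 35))*A(1) = (65 + (40 - 35))*1 = (65 + 5)*1 = 70*1 = 70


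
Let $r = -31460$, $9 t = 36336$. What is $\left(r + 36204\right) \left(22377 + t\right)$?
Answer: $\frac{375928792}{3} \approx 1.2531 \cdot 10^{8}$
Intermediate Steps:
$t = \frac{12112}{3}$ ($t = \frac{1}{9} \cdot 36336 = \frac{12112}{3} \approx 4037.3$)
$\left(r + 36204\right) \left(22377 + t\right) = \left(-31460 + 36204\right) \left(22377 + \frac{12112}{3}\right) = 4744 \cdot \frac{79243}{3} = \frac{375928792}{3}$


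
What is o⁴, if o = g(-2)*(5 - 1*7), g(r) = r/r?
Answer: 16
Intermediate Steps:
g(r) = 1
o = -2 (o = 1*(5 - 1*7) = 1*(5 - 7) = 1*(-2) = -2)
o⁴ = (-2)⁴ = 16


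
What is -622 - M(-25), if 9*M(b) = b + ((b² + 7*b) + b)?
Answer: -5998/9 ≈ -666.44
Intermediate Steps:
M(b) = b + b²/9 (M(b) = (b + ((b² + 7*b) + b))/9 = (b + (b² + 8*b))/9 = (b² + 9*b)/9 = b + b²/9)
-622 - M(-25) = -622 - (-25)*(9 - 25)/9 = -622 - (-25)*(-16)/9 = -622 - 1*400/9 = -622 - 400/9 = -5998/9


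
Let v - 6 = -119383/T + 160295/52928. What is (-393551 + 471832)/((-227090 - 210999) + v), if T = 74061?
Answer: -306853739494848/1717236265149893 ≈ -0.17869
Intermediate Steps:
v = 29072308219/3919900608 (v = 6 + (-119383/74061 + 160295/52928) = 6 + 5552904571/3919900608 = 29072308219/3919900608 ≈ 7.4166)
(-393551 + 471832)/((-227090 - 210999) + v) = (-393551 + 471832)/((-227090 - 210999) + 29072308219/3919900608) = 78281/(-438089 + 29072308219/3919900608) = 78281/(-1717236265149893/3919900608) = 78281*(-3919900608/1717236265149893) = -306853739494848/1717236265149893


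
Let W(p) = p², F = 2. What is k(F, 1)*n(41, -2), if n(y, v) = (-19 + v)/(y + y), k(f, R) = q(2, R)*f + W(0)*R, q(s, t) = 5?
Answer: -105/41 ≈ -2.5610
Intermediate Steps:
k(f, R) = 5*f (k(f, R) = 5*f + 0²*R = 5*f + 0*R = 5*f + 0 = 5*f)
n(y, v) = (-19 + v)/(2*y) (n(y, v) = (-19 + v)/((2*y)) = (-19 + v)*(1/(2*y)) = (-19 + v)/(2*y))
k(F, 1)*n(41, -2) = (5*2)*((½)*(-19 - 2)/41) = 10*((½)*(1/41)*(-21)) = 10*(-21/82) = -105/41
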